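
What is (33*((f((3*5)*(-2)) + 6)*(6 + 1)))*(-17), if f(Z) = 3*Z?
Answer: 329868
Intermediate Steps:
(33*((f((3*5)*(-2)) + 6)*(6 + 1)))*(-17) = (33*((3*((3*5)*(-2)) + 6)*(6 + 1)))*(-17) = (33*((3*(15*(-2)) + 6)*7))*(-17) = (33*((3*(-30) + 6)*7))*(-17) = (33*((-90 + 6)*7))*(-17) = (33*(-84*7))*(-17) = (33*(-588))*(-17) = -19404*(-17) = 329868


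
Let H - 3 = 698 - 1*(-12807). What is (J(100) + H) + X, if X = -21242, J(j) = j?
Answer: -7634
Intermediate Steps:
H = 13508 (H = 3 + (698 - 1*(-12807)) = 3 + (698 + 12807) = 3 + 13505 = 13508)
(J(100) + H) + X = (100 + 13508) - 21242 = 13608 - 21242 = -7634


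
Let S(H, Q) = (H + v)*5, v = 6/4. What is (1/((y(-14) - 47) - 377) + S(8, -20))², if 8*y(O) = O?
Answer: 26171797729/11600836 ≈ 2256.0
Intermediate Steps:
y(O) = O/8
v = 3/2 (v = 6*(¼) = 3/2 ≈ 1.5000)
S(H, Q) = 15/2 + 5*H (S(H, Q) = (H + 3/2)*5 = (3/2 + H)*5 = 15/2 + 5*H)
(1/((y(-14) - 47) - 377) + S(8, -20))² = (1/(((⅛)*(-14) - 47) - 377) + (15/2 + 5*8))² = (1/((-7/4 - 47) - 377) + (15/2 + 40))² = (1/(-195/4 - 377) + 95/2)² = (1/(-1703/4) + 95/2)² = (-4/1703 + 95/2)² = (161777/3406)² = 26171797729/11600836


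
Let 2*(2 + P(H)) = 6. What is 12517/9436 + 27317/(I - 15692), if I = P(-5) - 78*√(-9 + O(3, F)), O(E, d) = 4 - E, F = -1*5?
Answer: -74013407107/178744081516 + 327804*I*√2/18942781 ≈ -0.41407 + 0.024473*I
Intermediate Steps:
F = -5
P(H) = 1 (P(H) = -2 + (½)*6 = -2 + 3 = 1)
I = 1 - 156*I*√2 (I = 1 - 78*√(-9 + (4 - 1*3)) = 1 - 78*√(-9 + (4 - 3)) = 1 - 78*√(-9 + 1) = 1 - 156*I*√2 ≈ 1.0 - 220.62*I)
12517/9436 + 27317/(I - 15692) = 12517/9436 + 27317/((1 - 156*I*√2) - 15692) = 12517*(1/9436) + 27317/(-15691 - 156*I*√2) = 12517/9436 + 27317/(-15691 - 156*I*√2)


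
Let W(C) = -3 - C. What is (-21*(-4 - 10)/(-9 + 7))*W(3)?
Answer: 882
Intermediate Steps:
(-21*(-4 - 10)/(-9 + 7))*W(3) = (-21*(-4 - 10)/(-9 + 7))*(-3 - 1*3) = (-(-294)/(-2))*(-3 - 3) = -(-294)*(-1)/2*(-6) = -21*7*(-6) = -147*(-6) = 882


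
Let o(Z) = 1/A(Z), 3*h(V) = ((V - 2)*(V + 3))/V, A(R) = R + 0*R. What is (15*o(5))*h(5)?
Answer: 24/5 ≈ 4.8000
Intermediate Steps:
A(R) = R (A(R) = R + 0 = R)
h(V) = (-2 + V)*(3 + V)/(3*V) (h(V) = (((V - 2)*(V + 3))/V)/3 = (((-2 + V)*(3 + V))/V)/3 = ((-2 + V)*(3 + V)/V)/3 = (-2 + V)*(3 + V)/(3*V))
o(Z) = 1/Z
(15*o(5))*h(5) = (15/5)*((⅓)*(-6 + 5*(1 + 5))/5) = (15*(⅕))*((⅓)*(⅕)*(-6 + 5*6)) = 3*((⅓)*(⅕)*(-6 + 30)) = 3*((⅓)*(⅕)*24) = 3*(8/5) = 24/5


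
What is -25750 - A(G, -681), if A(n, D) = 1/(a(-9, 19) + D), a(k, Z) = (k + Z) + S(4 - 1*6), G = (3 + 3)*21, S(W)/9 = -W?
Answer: -16814749/653 ≈ -25750.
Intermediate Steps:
S(W) = -9*W (S(W) = 9*(-W) = -9*W)
G = 126 (G = 6*21 = 126)
a(k, Z) = 18 + Z + k (a(k, Z) = (k + Z) - 9*(4 - 1*6) = (Z + k) - 9*(4 - 6) = (Z + k) - 9*(-2) = (Z + k) + 18 = 18 + Z + k)
A(n, D) = 1/(28 + D) (A(n, D) = 1/((18 + 19 - 9) + D) = 1/(28 + D))
-25750 - A(G, -681) = -25750 - 1/(28 - 681) = -25750 - 1/(-653) = -25750 - 1*(-1/653) = -25750 + 1/653 = -16814749/653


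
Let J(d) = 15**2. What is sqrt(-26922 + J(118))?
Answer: I*sqrt(26697) ≈ 163.39*I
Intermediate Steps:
J(d) = 225
sqrt(-26922 + J(118)) = sqrt(-26922 + 225) = sqrt(-26697) = I*sqrt(26697)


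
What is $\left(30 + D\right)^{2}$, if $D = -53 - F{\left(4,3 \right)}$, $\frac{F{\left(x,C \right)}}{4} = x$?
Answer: $1521$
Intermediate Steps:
$F{\left(x,C \right)} = 4 x$
$D = -69$ ($D = -53 - 4 \cdot 4 = -53 - 16 = -69$)
$\left(30 + D\right)^{2} = \left(30 - 69\right)^{2} = \left(-39\right)^{2} = 1521$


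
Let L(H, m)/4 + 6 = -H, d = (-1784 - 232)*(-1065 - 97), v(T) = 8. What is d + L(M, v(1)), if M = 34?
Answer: 2342432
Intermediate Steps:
d = 2342592 (d = -2016*(-1162) = 2342592)
L(H, m) = -24 - 4*H (L(H, m) = -24 + 4*(-H) = -24 - 4*H)
d + L(M, v(1)) = 2342592 + (-24 - 4*34) = 2342592 + (-24 - 136) = 2342592 - 160 = 2342432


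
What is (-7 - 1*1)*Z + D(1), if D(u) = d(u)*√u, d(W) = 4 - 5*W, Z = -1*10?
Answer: 79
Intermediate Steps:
Z = -10
D(u) = √u*(4 - 5*u) (D(u) = (4 - 5*u)*√u = √u*(4 - 5*u))
(-7 - 1*1)*Z + D(1) = (-7 - 1*1)*(-10) + √1*(4 - 5*1) = (-7 - 1)*(-10) + 1*(4 - 5) = -8*(-10) + 1*(-1) = 80 - 1 = 79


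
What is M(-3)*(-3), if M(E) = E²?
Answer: -27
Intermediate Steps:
M(-3)*(-3) = (-3)²*(-3) = 9*(-3) = -27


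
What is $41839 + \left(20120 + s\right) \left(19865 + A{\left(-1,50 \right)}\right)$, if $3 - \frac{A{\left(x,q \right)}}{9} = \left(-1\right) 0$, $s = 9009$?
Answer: $579475907$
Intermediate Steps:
$A{\left(x,q \right)} = 27$ ($A{\left(x,q \right)} = 27 - 9 \left(\left(-1\right) 0\right) = 27 - 0 = 27 + 0 = 27$)
$41839 + \left(20120 + s\right) \left(19865 + A{\left(-1,50 \right)}\right) = 41839 + \left(20120 + 9009\right) \left(19865 + 27\right) = 41839 + 29129 \cdot 19892 = 41839 + 579434068 = 579475907$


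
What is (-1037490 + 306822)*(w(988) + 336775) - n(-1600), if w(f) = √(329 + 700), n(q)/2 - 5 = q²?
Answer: -246075835710 - 5114676*√21 ≈ -2.4610e+11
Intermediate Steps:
n(q) = 10 + 2*q²
w(f) = 7*√21 (w(f) = √1029 = 7*√21)
(-1037490 + 306822)*(w(988) + 336775) - n(-1600) = (-1037490 + 306822)*(7*√21 + 336775) - (10 + 2*(-1600)²) = -730668*(336775 + 7*√21) - (10 + 2*2560000) = (-246070715700 - 5114676*√21) - (10 + 5120000) = (-246070715700 - 5114676*√21) - 1*5120010 = (-246070715700 - 5114676*√21) - 5120010 = -246075835710 - 5114676*√21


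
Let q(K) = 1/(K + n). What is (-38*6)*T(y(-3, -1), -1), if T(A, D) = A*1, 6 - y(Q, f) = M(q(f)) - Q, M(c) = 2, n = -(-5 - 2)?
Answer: -228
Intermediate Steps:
n = 7 (n = -1*(-7) = 7)
q(K) = 1/(7 + K) (q(K) = 1/(K + 7) = 1/(7 + K))
y(Q, f) = 4 + Q (y(Q, f) = 6 - (2 - Q) = 6 + (-2 + Q) = 4 + Q)
T(A, D) = A
(-38*6)*T(y(-3, -1), -1) = (-38*6)*(4 - 3) = -228*1 = -228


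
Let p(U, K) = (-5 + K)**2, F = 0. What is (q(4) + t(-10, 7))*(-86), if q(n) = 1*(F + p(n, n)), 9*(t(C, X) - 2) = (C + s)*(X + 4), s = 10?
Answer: -258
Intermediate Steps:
t(C, X) = 2 + (4 + X)*(10 + C)/9 (t(C, X) = 2 + ((C + 10)*(X + 4))/9 = 2 + ((10 + C)*(4 + X))/9 = 2 + ((4 + X)*(10 + C))/9 = 2 + (4 + X)*(10 + C)/9)
q(n) = (-5 + n)**2 (q(n) = 1*(0 + (-5 + n)**2) = 1*(-5 + n)**2 = (-5 + n)**2)
(q(4) + t(-10, 7))*(-86) = ((-5 + 4)**2 + (58/9 + (4/9)*(-10) + (10/9)*7 + (1/9)*(-10)*7))*(-86) = ((-1)**2 + (58/9 - 40/9 + 70/9 - 70/9))*(-86) = (1 + 2)*(-86) = 3*(-86) = -258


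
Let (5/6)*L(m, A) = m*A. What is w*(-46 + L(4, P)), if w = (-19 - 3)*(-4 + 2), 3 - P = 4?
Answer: -11176/5 ≈ -2235.2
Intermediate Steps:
P = -1 (P = 3 - 1*4 = 3 - 4 = -1)
w = 44 (w = -22*(-2) = 44)
L(m, A) = 6*A*m/5 (L(m, A) = 6*(m*A)/5 = 6*(A*m)/5 = 6*A*m/5)
w*(-46 + L(4, P)) = 44*(-46 + (6/5)*(-1)*4) = 44*(-46 - 24/5) = 44*(-254/5) = -11176/5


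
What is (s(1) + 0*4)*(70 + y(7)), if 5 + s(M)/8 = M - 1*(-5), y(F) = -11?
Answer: 472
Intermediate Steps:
s(M) = 8*M (s(M) = -40 + 8*(M - 1*(-5)) = -40 + 8*(M + 5) = -40 + 8*(5 + M) = -40 + (40 + 8*M) = 8*M)
(s(1) + 0*4)*(70 + y(7)) = (8*1 + 0*4)*(70 - 11) = (8 + 0)*59 = 8*59 = 472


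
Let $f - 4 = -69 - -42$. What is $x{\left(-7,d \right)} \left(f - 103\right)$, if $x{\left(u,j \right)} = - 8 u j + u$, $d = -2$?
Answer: $14994$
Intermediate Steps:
$x{\left(u,j \right)} = u - 8 j u$ ($x{\left(u,j \right)} = - 8 j u + u = u - 8 j u$)
$f = -23$ ($f = 4 - 27 = -23$)
$x{\left(-7,d \right)} \left(f - 103\right) = - 7 \left(1 - -16\right) \left(-23 - 103\right) = - 7 \left(1 + 16\right) \left(-126\right) = \left(-7\right) 17 \left(-126\right) = \left(-119\right) \left(-126\right) = 14994$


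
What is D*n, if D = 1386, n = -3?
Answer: -4158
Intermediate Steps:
D*n = 1386*(-3) = -4158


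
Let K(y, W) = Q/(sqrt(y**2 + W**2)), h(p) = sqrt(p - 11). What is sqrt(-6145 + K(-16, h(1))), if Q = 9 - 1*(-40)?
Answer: sqrt(-371870820 + 12054*sqrt(246))/246 ≈ 78.37*I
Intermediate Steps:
Q = 49 (Q = 9 + 40 = 49)
h(p) = sqrt(-11 + p)
K(y, W) = 49/sqrt(W**2 + y**2) (K(y, W) = 49/(sqrt(y**2 + W**2)) = 49/(sqrt(W**2 + y**2)) = 49/sqrt(W**2 + y**2))
sqrt(-6145 + K(-16, h(1))) = sqrt(-6145 + 49/sqrt((sqrt(-11 + 1))**2 + (-16)**2)) = sqrt(-6145 + 49/sqrt((sqrt(-10))**2 + 256)) = sqrt(-6145 + 49/sqrt((I*sqrt(10))**2 + 256)) = sqrt(-6145 + 49/sqrt(-10 + 256)) = sqrt(-6145 + 49/sqrt(246)) = sqrt(-6145 + 49*(sqrt(246)/246)) = sqrt(-6145 + 49*sqrt(246)/246)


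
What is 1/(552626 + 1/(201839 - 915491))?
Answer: 713652/394382650151 ≈ 1.8095e-6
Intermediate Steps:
1/(552626 + 1/(201839 - 915491)) = 1/(552626 + 1/(-713652)) = 1/(552626 - 1/713652) = 1/(394382650151/713652) = 713652/394382650151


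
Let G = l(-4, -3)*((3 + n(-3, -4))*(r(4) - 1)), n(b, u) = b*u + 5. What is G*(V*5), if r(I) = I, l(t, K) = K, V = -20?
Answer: 18000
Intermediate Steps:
n(b, u) = 5 + b*u
G = -180 (G = -3*(3 + (5 - 3*(-4)))*(4 - 1) = -3*(3 + (5 + 12))*3 = -3*(3 + 17)*3 = -60*3 = -3*60 = -180)
G*(V*5) = -(-3600)*5 = -180*(-100) = 18000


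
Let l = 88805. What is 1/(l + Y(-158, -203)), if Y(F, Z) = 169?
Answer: 1/88974 ≈ 1.1239e-5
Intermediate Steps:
1/(l + Y(-158, -203)) = 1/(88805 + 169) = 1/88974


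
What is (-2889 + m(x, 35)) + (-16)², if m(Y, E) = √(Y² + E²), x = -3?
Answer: -2633 + √1234 ≈ -2597.9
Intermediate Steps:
m(Y, E) = √(E² + Y²)
(-2889 + m(x, 35)) + (-16)² = (-2889 + √(35² + (-3)²)) + (-16)² = (-2889 + √(1225 + 9)) + 256 = (-2889 + √1234) + 256 = -2633 + √1234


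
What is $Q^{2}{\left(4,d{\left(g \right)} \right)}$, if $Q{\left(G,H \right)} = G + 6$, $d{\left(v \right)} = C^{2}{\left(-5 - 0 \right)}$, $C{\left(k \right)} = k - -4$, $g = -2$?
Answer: $100$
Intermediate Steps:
$C{\left(k \right)} = 4 + k$ ($C{\left(k \right)} = k + 4 = 4 + k$)
$d{\left(v \right)} = 1$ ($d{\left(v \right)} = \left(4 - 5\right)^{2} = \left(-1\right)^{2} = 1$)
$Q{\left(G,H \right)} = 6 + G$
$Q^{2}{\left(4,d{\left(g \right)} \right)} = \left(6 + 4\right)^{2} = 10^{2} = 100$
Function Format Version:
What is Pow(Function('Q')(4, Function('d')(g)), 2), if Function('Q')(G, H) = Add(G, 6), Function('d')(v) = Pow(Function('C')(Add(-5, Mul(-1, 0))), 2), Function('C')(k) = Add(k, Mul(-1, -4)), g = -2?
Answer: 100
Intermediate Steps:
Function('C')(k) = Add(4, k) (Function('C')(k) = Add(k, 4) = Add(4, k))
Function('d')(v) = 1 (Function('d')(v) = Pow(Add(4, Add(-5, Mul(-1, 0))), 2) = Pow(Add(4, Add(-5, 0)), 2) = Pow(Add(4, -5), 2) = Pow(-1, 2) = 1)
Function('Q')(G, H) = Add(6, G)
Pow(Function('Q')(4, Function('d')(g)), 2) = Pow(Add(6, 4), 2) = Pow(10, 2) = 100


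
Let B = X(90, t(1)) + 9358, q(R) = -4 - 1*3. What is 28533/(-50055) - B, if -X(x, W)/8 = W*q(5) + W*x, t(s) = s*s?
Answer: -145068901/16685 ≈ -8694.6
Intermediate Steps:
q(R) = -7 (q(R) = -4 - 3 = -7)
t(s) = s²
X(x, W) = 56*W - 8*W*x (X(x, W) = -8*(W*(-7) + W*x) = -8*(-7*W + W*x) = 56*W - 8*W*x)
B = 8694 (B = 8*1²*(7 - 1*90) + 9358 = 8*1*(7 - 90) + 9358 = 8*1*(-83) + 9358 = -664 + 9358 = 8694)
28533/(-50055) - B = 28533/(-50055) - 1*8694 = 28533*(-1/50055) - 8694 = -9511/16685 - 8694 = -145068901/16685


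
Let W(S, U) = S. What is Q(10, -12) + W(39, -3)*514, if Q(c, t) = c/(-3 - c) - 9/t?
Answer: 1042391/52 ≈ 20046.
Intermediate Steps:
Q(c, t) = -9/t + c/(-3 - c)
Q(10, -12) + W(39, -3)*514 = (-27 - 9*10 - 1*10*(-12))/((-12)*(3 + 10)) + 39*514 = -1/12*(-27 - 90 + 120)/13 + 20046 = -1/12*1/13*3 + 20046 = -1/52 + 20046 = 1042391/52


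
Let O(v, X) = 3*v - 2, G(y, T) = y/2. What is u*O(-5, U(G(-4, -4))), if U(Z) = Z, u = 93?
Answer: -1581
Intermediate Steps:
G(y, T) = y/2 (G(y, T) = y*(1/2) = y/2)
O(v, X) = -2 + 3*v
u*O(-5, U(G(-4, -4))) = 93*(-2 + 3*(-5)) = 93*(-2 - 15) = 93*(-17) = -1581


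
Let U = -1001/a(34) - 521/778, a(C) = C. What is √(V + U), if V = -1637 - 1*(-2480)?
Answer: 2*√8887270217/6613 ≈ 28.511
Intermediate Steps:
V = 843 (V = -1637 + 2480 = 843)
U = -199123/6613 (U = -1001/34 - 521/778 = -199123/6613 ≈ -30.111)
√(V + U) = √(843 - 199123/6613) = √(5375636/6613) = 2*√8887270217/6613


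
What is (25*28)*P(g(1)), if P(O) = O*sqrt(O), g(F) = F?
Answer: 700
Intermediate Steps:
P(O) = O**(3/2)
(25*28)*P(g(1)) = (25*28)*1**(3/2) = 700*1 = 700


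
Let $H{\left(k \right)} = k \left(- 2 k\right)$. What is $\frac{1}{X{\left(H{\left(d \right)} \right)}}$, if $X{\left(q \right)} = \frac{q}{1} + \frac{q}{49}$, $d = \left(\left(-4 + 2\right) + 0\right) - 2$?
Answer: $- \frac{49}{1600} \approx -0.030625$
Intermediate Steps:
$d = -4$ ($d = \left(-2 + 0\right) - 2 = -2 - 2 = -4$)
$H{\left(k \right)} = - 2 k^{2}$
$X{\left(q \right)} = \frac{50 q}{49}$ ($X{\left(q \right)} = q 1 + q \frac{1}{49} = q + \frac{q}{49} = \frac{50 q}{49}$)
$\frac{1}{X{\left(H{\left(d \right)} \right)}} = \frac{1}{\frac{50}{49} \left(- 2 \left(-4\right)^{2}\right)} = \frac{1}{\frac{50}{49} \left(\left(-2\right) 16\right)} = \frac{1}{\frac{50}{49} \left(-32\right)} = \frac{1}{- \frac{1600}{49}} = - \frac{49}{1600}$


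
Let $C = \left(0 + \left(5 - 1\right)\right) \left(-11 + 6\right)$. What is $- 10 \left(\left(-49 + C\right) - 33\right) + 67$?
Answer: $1087$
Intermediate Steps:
$C = -20$ ($C = \left(0 + 4\right) \left(-5\right) = 4 \left(-5\right) = -20$)
$- 10 \left(\left(-49 + C\right) - 33\right) + 67 = - 10 \left(\left(-49 - 20\right) - 33\right) + 67 = - 10 \left(-69 - 33\right) + 67 = \left(-10\right) \left(-102\right) + 67 = 1020 + 67 = 1087$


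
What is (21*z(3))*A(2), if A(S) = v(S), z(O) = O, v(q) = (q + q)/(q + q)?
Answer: 63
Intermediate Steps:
v(q) = 1 (v(q) = (2*q)/((2*q)) = (2*q)*(1/(2*q)) = 1)
A(S) = 1
(21*z(3))*A(2) = (21*3)*1 = 63*1 = 63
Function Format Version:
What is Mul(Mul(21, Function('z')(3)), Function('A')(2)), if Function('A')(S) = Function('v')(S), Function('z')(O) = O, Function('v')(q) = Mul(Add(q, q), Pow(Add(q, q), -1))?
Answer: 63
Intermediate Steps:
Function('v')(q) = 1 (Function('v')(q) = Mul(Mul(2, q), Pow(Mul(2, q), -1)) = Mul(Mul(2, q), Mul(Rational(1, 2), Pow(q, -1))) = 1)
Function('A')(S) = 1
Mul(Mul(21, Function('z')(3)), Function('A')(2)) = Mul(Mul(21, 3), 1) = Mul(63, 1) = 63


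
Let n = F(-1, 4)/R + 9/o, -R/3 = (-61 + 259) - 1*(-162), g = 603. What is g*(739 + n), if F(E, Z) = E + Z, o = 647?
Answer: 11532741691/25880 ≈ 4.4562e+5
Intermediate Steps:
R = -1080 (R = -3*((-61 + 259) - 1*(-162)) = -3*(198 + 162) = -3*360 = -1080)
n = 2593/232920 (n = (-1 + 4)/(-1080) + 9/647 = 3*(-1/1080) + 9*(1/647) = -1/360 + 9/647 = 2593/232920 ≈ 0.011133)
g*(739 + n) = 603*(739 + 2593/232920) = 603*(172130473/232920) = 11532741691/25880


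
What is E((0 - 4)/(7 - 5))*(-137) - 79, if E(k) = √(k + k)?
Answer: -79 - 274*I ≈ -79.0 - 274.0*I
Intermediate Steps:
E(k) = √2*√k (E(k) = √(2*k) = √2*√k)
E((0 - 4)/(7 - 5))*(-137) - 79 = (√2*√((0 - 4)/(7 - 5)))*(-137) - 79 = (√2*√(-4/2))*(-137) - 79 = (√2*√(-4*½))*(-137) - 79 = (√2*√(-2))*(-137) - 79 = (√2*(I*√2))*(-137) - 79 = (2*I)*(-137) - 79 = -274*I - 79 = -79 - 274*I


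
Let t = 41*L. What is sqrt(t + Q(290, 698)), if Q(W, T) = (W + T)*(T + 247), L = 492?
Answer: 2*sqrt(238458) ≈ 976.64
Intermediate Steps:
t = 20172 (t = 41*492 = 20172)
Q(W, T) = (247 + T)*(T + W) (Q(W, T) = (T + W)*(247 + T) = (247 + T)*(T + W))
sqrt(t + Q(290, 698)) = sqrt(20172 + (698**2 + 247*698 + 247*290 + 698*290)) = sqrt(20172 + (487204 + 172406 + 71630 + 202420)) = sqrt(20172 + 933660) = sqrt(953832) = 2*sqrt(238458)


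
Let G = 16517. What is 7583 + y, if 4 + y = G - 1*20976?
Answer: 3120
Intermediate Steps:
y = -4463 (y = -4 + (16517 - 1*20976) = -4 + (16517 - 20976) = -4 - 4459 = -4463)
7583 + y = 7583 - 4463 = 3120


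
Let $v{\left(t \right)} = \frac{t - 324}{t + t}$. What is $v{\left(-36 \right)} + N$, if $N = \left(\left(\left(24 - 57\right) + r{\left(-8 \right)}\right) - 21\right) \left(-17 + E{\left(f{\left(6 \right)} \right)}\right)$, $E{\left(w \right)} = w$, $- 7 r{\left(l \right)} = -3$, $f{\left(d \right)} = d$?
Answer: $\frac{4160}{7} \approx 594.29$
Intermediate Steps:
$r{\left(l \right)} = \frac{3}{7}$ ($r{\left(l \right)} = \left(- \frac{1}{7}\right) \left(-3\right) = \frac{3}{7}$)
$v{\left(t \right)} = \frac{-324 + t}{2 t}$
$N = \frac{4125}{7}$ ($N = \left(\left(\left(24 - 57\right) + \frac{3}{7}\right) - 21\right) \left(-17 + 6\right) = \left(\left(\left(24 - 57\right) + \frac{3}{7}\right) - 21\right) \left(-11\right) = \left(\left(-33 + \frac{3}{7}\right) - 21\right) \left(-11\right) = \left(- \frac{228}{7} - 21\right) \left(-11\right) = \left(- \frac{375}{7}\right) \left(-11\right) = \frac{4125}{7} \approx 589.29$)
$v{\left(-36 \right)} + N = \frac{-324 - 36}{2 \left(-36\right)} + \frac{4125}{7} = \frac{1}{2} \left(- \frac{1}{36}\right) \left(-360\right) + \frac{4125}{7} = 5 + \frac{4125}{7} = \frac{4160}{7}$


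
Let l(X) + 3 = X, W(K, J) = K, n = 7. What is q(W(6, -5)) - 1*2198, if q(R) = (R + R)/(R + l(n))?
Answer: -10984/5 ≈ -2196.8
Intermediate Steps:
l(X) = -3 + X
q(R) = 2*R/(4 + R) (q(R) = (R + R)/(R + (-3 + 7)) = (2*R)/(R + 4) = (2*R)/(4 + R) = 2*R/(4 + R))
q(W(6, -5)) - 1*2198 = 2*6/(4 + 6) - 1*2198 = 2*6/10 - 2198 = 2*6*(⅒) - 2198 = 6/5 - 2198 = -10984/5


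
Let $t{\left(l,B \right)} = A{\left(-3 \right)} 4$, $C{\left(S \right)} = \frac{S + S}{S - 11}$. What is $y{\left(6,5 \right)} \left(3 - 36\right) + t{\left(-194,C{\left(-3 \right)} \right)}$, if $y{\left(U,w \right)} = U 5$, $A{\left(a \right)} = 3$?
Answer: $-978$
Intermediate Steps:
$C{\left(S \right)} = \frac{2 S}{-11 + S}$
$y{\left(U,w \right)} = 5 U$
$t{\left(l,B \right)} = 12$ ($t{\left(l,B \right)} = 3 \cdot 4 = 12$)
$y{\left(6,5 \right)} \left(3 - 36\right) + t{\left(-194,C{\left(-3 \right)} \right)} = 5 \cdot 6 \left(3 - 36\right) + 12 = 30 \left(-33\right) + 12 = -990 + 12 = -978$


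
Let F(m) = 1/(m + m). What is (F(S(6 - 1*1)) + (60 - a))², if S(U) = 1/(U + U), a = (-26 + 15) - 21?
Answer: 9409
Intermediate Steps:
a = -32 (a = -11 - 21 = -32)
S(U) = 1/(2*U)
F(m) = 1/(2*m)
(F(S(6 - 1*1)) + (60 - a))² = (1/(2*((1/(2*(6 - 1*1))))) + (60 - 1*(-32)))² = (1/(2*((1/(2*(6 - 1))))) + (60 + 32))² = (1/(2*(((½)/5))) + 92)² = (1/(2*(((½)*(⅕)))) + 92)² = (1/(2*(⅒)) + 92)² = ((½)*10 + 92)² = (5 + 92)² = 97² = 9409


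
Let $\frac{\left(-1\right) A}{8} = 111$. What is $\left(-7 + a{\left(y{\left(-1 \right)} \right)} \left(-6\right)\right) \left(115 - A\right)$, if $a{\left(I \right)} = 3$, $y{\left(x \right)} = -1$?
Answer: $-25075$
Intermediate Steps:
$A = -888$ ($A = \left(-8\right) 111 = -888$)
$\left(-7 + a{\left(y{\left(-1 \right)} \right)} \left(-6\right)\right) \left(115 - A\right) = \left(-7 + 3 \left(-6\right)\right) \left(115 - -888\right) = \left(-7 - 18\right) \left(115 + 888\right) = \left(-25\right) 1003 = -25075$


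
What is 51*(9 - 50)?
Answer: -2091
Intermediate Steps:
51*(9 - 50) = 51*(-41) = -2091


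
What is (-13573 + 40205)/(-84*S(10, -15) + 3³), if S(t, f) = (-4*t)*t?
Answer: 26632/33627 ≈ 0.79198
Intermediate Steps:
S(t, f) = -4*t²
(-13573 + 40205)/(-84*S(10, -15) + 3³) = (-13573 + 40205)/(-(-336)*10² + 3³) = 26632/(-(-336)*100 + 27) = 26632/(-84*(-400) + 27) = 26632/(33600 + 27) = 26632/33627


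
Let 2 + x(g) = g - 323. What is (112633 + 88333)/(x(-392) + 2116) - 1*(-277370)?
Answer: 388241596/1399 ≈ 2.7751e+5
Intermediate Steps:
x(g) = -325 + g (x(g) = -2 + (g - 323) = -2 + (-323 + g) = -325 + g)
(112633 + 88333)/(x(-392) + 2116) - 1*(-277370) = (112633 + 88333)/((-325 - 392) + 2116) - 1*(-277370) = 200966/(-717 + 2116) + 277370 = 200966/1399 + 277370 = 388241596/1399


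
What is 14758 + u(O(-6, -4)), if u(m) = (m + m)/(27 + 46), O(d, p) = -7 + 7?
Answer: 14758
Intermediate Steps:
O(d, p) = 0
u(m) = 2*m/73 (u(m) = (2*m)/73 = (2*m)*(1/73) = 2*m/73)
14758 + u(O(-6, -4)) = 14758 + (2/73)*0 = 14758 + 0 = 14758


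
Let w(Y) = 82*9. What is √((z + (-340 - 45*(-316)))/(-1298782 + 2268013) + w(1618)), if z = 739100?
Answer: √694013455302798/969231 ≈ 27.180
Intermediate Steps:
w(Y) = 738
√((z + (-340 - 45*(-316)))/(-1298782 + 2268013) + w(1618)) = √((739100 + (-340 - 45*(-316)))/(-1298782 + 2268013) + 738) = √((739100 + (-340 + 14220))/969231 + 738) = √((739100 + 13880)*(1/969231) + 738) = √(752980*(1/969231) + 738) = √(752980/969231 + 738) = √(716045458/969231) = √694013455302798/969231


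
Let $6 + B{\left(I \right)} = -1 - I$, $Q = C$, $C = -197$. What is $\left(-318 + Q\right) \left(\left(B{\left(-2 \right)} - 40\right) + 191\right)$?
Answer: $-75190$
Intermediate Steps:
$Q = -197$
$B{\left(I \right)} = -7 - I$ ($B{\left(I \right)} = -6 - \left(1 + I\right) = -7 - I$)
$\left(-318 + Q\right) \left(\left(B{\left(-2 \right)} - 40\right) + 191\right) = \left(-318 - 197\right) \left(\left(\left(-7 - -2\right) - 40\right) + 191\right) = - 515 \left(\left(\left(-7 + 2\right) - 40\right) + 191\right) = - 515 \left(\left(-5 - 40\right) + 191\right) = - 515 \left(-45 + 191\right) = \left(-515\right) 146 = -75190$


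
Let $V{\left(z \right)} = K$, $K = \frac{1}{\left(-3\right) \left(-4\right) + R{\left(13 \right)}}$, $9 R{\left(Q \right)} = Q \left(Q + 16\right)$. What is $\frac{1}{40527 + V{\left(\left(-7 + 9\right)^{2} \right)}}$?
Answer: $\frac{485}{19655604} \approx 2.4675 \cdot 10^{-5}$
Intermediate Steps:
$R{\left(Q \right)} = \frac{Q \left(16 + Q\right)}{9}$ ($R{\left(Q \right)} = \frac{Q \left(Q + 16\right)}{9} = \frac{Q \left(16 + Q\right)}{9}$)
$K = \frac{9}{485}$ ($K = \frac{1}{\left(-3\right) \left(-4\right) + \frac{1}{9} \cdot 13 \left(16 + 13\right)} = \frac{1}{12 + \frac{1}{9} \cdot 13 \cdot 29} = \frac{1}{12 + \frac{377}{9}} = \frac{1}{\frac{485}{9}} = \frac{9}{485} \approx 0.018557$)
$V{\left(z \right)} = \frac{9}{485}$
$\frac{1}{40527 + V{\left(\left(-7 + 9\right)^{2} \right)}} = \frac{1}{40527 + \frac{9}{485}} = \frac{1}{\frac{19655604}{485}} = \frac{485}{19655604}$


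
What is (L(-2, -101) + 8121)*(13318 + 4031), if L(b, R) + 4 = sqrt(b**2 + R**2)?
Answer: 140821833 + 17349*sqrt(10205) ≈ 1.4257e+8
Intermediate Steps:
L(b, R) = -4 + sqrt(R**2 + b**2) (L(b, R) = -4 + sqrt(b**2 + R**2) = -4 + sqrt(R**2 + b**2))
(L(-2, -101) + 8121)*(13318 + 4031) = ((-4 + sqrt((-101)**2 + (-2)**2)) + 8121)*(13318 + 4031) = ((-4 + sqrt(10201 + 4)) + 8121)*17349 = ((-4 + sqrt(10205)) + 8121)*17349 = (8117 + sqrt(10205))*17349 = 140821833 + 17349*sqrt(10205)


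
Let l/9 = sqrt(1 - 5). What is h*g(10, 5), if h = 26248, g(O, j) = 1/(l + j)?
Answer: 131240/349 - 472464*I/349 ≈ 376.05 - 1353.8*I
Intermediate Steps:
l = 18*I (l = 9*sqrt(1 - 5) = 9*sqrt(-4) = 9*(2*I) = 18*I ≈ 18.0*I)
g(O, j) = 1/(j + 18*I) (g(O, j) = 1/(18*I + j) = 1/(j + 18*I))
h*g(10, 5) = 26248/(5 + 18*I) = 26248*((5 - 18*I)/349) = 26248*(5 - 18*I)/349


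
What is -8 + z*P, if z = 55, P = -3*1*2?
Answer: -338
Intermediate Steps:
P = -6 (P = -3*2 = -6)
-8 + z*P = -8 + 55*(-6) = -8 - 330 = -338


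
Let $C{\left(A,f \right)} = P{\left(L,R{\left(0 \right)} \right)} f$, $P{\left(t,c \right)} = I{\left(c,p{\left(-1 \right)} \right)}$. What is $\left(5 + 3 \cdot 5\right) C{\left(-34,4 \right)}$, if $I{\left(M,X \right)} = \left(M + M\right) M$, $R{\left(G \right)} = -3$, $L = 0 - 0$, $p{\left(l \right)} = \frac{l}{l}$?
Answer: $1440$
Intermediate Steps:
$p{\left(l \right)} = 1$
$L = 0$ ($L = 0 + 0 = 0$)
$I{\left(M,X \right)} = 2 M^{2}$ ($I{\left(M,X \right)} = 2 M M = 2 M^{2}$)
$P{\left(t,c \right)} = 2 c^{2}$
$C{\left(A,f \right)} = 18 f$ ($C{\left(A,f \right)} = 2 \left(-3\right)^{2} f = 2 \cdot 9 f = 18 f$)
$\left(5 + 3 \cdot 5\right) C{\left(-34,4 \right)} = \left(5 + 3 \cdot 5\right) 18 \cdot 4 = \left(5 + 15\right) 72 = 20 \cdot 72 = 1440$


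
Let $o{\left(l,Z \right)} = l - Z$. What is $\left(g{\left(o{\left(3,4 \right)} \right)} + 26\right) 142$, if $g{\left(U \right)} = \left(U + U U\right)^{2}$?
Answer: $3692$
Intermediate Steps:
$g{\left(U \right)} = \left(U + U^{2}\right)^{2}$
$\left(g{\left(o{\left(3,4 \right)} \right)} + 26\right) 142 = \left(\left(3 - 4\right)^{2} \left(1 + \left(3 - 4\right)\right)^{2} + 26\right) 142 = \left(\left(-1\right)^{2} \left(1 - 1\right)^{2} + 26\right) 142 = \left(1 \cdot 0^{2} + 26\right) 142 = \left(1 \cdot 0 + 26\right) 142 = \left(0 + 26\right) 142 = 26 \cdot 142 = 3692$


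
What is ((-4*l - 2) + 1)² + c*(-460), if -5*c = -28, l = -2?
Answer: -2527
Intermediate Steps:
c = 28/5 (c = -⅕*(-28) = 28/5 ≈ 5.6000)
((-4*l - 2) + 1)² + c*(-460) = ((-4*(-2) - 2) + 1)² + (28/5)*(-460) = ((8 - 2) + 1)² - 2576 = (6 + 1)² - 2576 = 7² - 2576 = 49 - 2576 = -2527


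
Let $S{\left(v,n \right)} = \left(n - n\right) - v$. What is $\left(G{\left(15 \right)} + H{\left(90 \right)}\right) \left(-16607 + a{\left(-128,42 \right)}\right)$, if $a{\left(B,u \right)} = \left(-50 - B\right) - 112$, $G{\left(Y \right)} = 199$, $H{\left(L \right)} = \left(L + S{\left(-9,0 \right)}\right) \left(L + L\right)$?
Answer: $-299854179$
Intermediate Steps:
$S{\left(v,n \right)} = - v$ ($S{\left(v,n \right)} = 0 - v = - v$)
$H{\left(L \right)} = 2 L \left(9 + L\right)$ ($H{\left(L \right)} = \left(L - -9\right) \left(L + L\right) = \left(L + 9\right) 2 L = \left(9 + L\right) 2 L = 2 L \left(9 + L\right)$)
$a{\left(B,u \right)} = -162 - B$ ($a{\left(B,u \right)} = \left(-50 - B\right) - 112 = -162 - B$)
$\left(G{\left(15 \right)} + H{\left(90 \right)}\right) \left(-16607 + a{\left(-128,42 \right)}\right) = \left(199 + 2 \cdot 90 \left(9 + 90\right)\right) \left(-16607 - 34\right) = \left(199 + 2 \cdot 90 \cdot 99\right) \left(-16607 + \left(-162 + 128\right)\right) = \left(199 + 17820\right) \left(-16607 - 34\right) = 18019 \left(-16641\right) = -299854179$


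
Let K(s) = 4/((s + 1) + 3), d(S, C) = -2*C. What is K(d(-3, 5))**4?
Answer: 16/81 ≈ 0.19753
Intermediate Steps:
K(s) = 4/(4 + s) (K(s) = 4/((1 + s) + 3) = 4/(4 + s))
K(d(-3, 5))**4 = (4/(4 - 2*5))**4 = (4/(4 - 10))**4 = (4/(-6))**4 = (4*(-1/6))**4 = (-2/3)**4 = 16/81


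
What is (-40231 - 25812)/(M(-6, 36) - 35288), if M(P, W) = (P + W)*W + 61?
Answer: 66043/34147 ≈ 1.9341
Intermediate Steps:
M(P, W) = 61 + W*(P + W) (M(P, W) = W*(P + W) + 61 = 61 + W*(P + W))
(-40231 - 25812)/(M(-6, 36) - 35288) = (-40231 - 25812)/((61 + 36² - 6*36) - 35288) = -66043/((61 + 1296 - 216) - 35288) = -66043/(1141 - 35288) = -66043/(-34147) = -66043*(-1/34147) = 66043/34147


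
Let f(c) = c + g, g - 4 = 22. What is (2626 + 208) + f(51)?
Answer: 2911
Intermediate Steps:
g = 26 (g = 4 + 22 = 26)
f(c) = 26 + c (f(c) = c + 26 = 26 + c)
(2626 + 208) + f(51) = (2626 + 208) + (26 + 51) = 2834 + 77 = 2911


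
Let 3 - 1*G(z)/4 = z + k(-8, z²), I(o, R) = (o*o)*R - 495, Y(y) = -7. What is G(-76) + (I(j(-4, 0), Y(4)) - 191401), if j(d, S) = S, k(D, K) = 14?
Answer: -191636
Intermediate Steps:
I(o, R) = -495 + R*o² (I(o, R) = o²*R - 495 = R*o² - 495 = -495 + R*o²)
G(z) = -44 - 4*z (G(z) = 12 - 4*(z + 14) = 12 - 4*(14 + z) = 12 + (-56 - 4*z) = -44 - 4*z)
G(-76) + (I(j(-4, 0), Y(4)) - 191401) = (-44 - 4*(-76)) + ((-495 - 7*0²) - 191401) = (-44 + 304) + ((-495 - 7*0) - 191401) = 260 + ((-495 + 0) - 191401) = 260 + (-495 - 191401) = 260 - 191896 = -191636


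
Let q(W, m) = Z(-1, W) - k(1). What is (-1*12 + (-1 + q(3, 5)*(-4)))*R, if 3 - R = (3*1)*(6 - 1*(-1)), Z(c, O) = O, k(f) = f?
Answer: 378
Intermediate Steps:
q(W, m) = -1 + W (q(W, m) = W - 1*1 = W - 1 = -1 + W)
R = -18 (R = 3 - 3*1*(6 - 1*(-1)) = 3 - 3*(6 + 1) = 3 - 3*7 = 3 - 1*21 = 3 - 21 = -18)
(-1*12 + (-1 + q(3, 5)*(-4)))*R = (-1*12 + (-1 + (-1 + 3)*(-4)))*(-18) = (-12 + (-1 + 2*(-4)))*(-18) = (-12 + (-1 - 8))*(-18) = (-12 - 9)*(-18) = -21*(-18) = 378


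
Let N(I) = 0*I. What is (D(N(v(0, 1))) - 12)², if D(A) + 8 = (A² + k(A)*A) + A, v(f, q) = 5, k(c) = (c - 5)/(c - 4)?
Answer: 400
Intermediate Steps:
k(c) = (-5 + c)/(-4 + c)
N(I) = 0
D(A) = -8 + A + A² + A*(-5 + A)/(-4 + A) (D(A) = -8 + ((A² + ((-5 + A)/(-4 + A))*A) + A) = -8 + ((A² + A*(-5 + A)/(-4 + A)) + A) = -8 + (A + A² + A*(-5 + A)/(-4 + A)) = -8 + A + A² + A*(-5 + A)/(-4 + A))
(D(N(v(0, 1))) - 12)² = ((32 + 0³ - 17*0 - 2*0²)/(-4 + 0) - 12)² = ((32 + 0 + 0 - 2*0)/(-4) - 12)² = (-(32 + 0 + 0 + 0)/4 - 12)² = (-¼*32 - 12)² = (-8 - 12)² = (-20)² = 400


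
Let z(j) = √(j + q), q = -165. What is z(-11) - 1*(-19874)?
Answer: 19874 + 4*I*√11 ≈ 19874.0 + 13.266*I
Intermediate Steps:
z(j) = √(-165 + j) (z(j) = √(j - 165) = √(-165 + j))
z(-11) - 1*(-19874) = √(-165 - 11) - 1*(-19874) = √(-176) + 19874 = 4*I*√11 + 19874 = 19874 + 4*I*√11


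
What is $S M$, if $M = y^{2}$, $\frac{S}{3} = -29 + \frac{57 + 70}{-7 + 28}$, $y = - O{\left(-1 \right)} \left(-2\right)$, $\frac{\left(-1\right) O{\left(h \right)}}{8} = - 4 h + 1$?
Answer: $- \frac{3084800}{7} \approx -4.4069 \cdot 10^{5}$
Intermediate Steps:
$O{\left(h \right)} = -8 + 32 h$ ($O{\left(h \right)} = - 8 \left(- 4 h + 1\right) = - 8 \left(1 - 4 h\right) = -8 + 32 h$)
$y = -80$ ($y = - (-8 + 32 \left(-1\right)) \left(-2\right) = - (-8 - 32) \left(-2\right) = \left(-1\right) \left(-40\right) \left(-2\right) = 40 \left(-2\right) = -80$)
$S = - \frac{482}{7}$ ($S = 3 \left(-29 + \frac{57 + 70}{-7 + 28}\right) = 3 \left(-29 + \frac{127}{21}\right) = 3 \left(- \frac{482}{21}\right) = - \frac{482}{7} \approx -68.857$)
$M = 6400$ ($M = \left(-80\right)^{2} = 6400$)
$S M = \left(- \frac{482}{7}\right) 6400 = - \frac{3084800}{7}$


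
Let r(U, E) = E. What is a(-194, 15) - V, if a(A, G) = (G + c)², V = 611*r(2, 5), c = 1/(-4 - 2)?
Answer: -102059/36 ≈ -2835.0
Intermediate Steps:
c = -⅙ (c = 1/(-6) = -⅙ ≈ -0.16667)
V = 3055 (V = 611*5 = 3055)
a(A, G) = (-⅙ + G)² (a(A, G) = (G - ⅙)² = (-⅙ + G)²)
a(-194, 15) - V = (-1 + 6*15)²/36 - 1*3055 = (-1 + 90)²/36 - 3055 = (1/36)*89² - 3055 = (1/36)*7921 - 3055 = 7921/36 - 3055 = -102059/36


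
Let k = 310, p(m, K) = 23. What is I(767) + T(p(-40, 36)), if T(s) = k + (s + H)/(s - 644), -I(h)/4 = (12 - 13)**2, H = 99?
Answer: 189904/621 ≈ 305.80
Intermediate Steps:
I(h) = -4 (I(h) = -4*(12 - 13)**2 = -4*(-1)**2 = -4*1 = -4)
T(s) = 310 + (99 + s)/(-644 + s) (T(s) = 310 + (s + 99)/(s - 644) = 310 + (99 + s)/(-644 + s))
I(767) + T(p(-40, 36)) = -4 + (-199541 + 311*23)/(-644 + 23) = -4 + (-199541 + 7153)/(-621) = -4 - 1/621*(-192388) = -4 + 192388/621 = 189904/621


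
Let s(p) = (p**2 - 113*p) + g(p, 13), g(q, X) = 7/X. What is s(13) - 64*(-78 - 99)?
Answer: 130371/13 ≈ 10029.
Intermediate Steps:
s(p) = 7/13 + p**2 - 113*p (s(p) = (p**2 - 113*p) + 7/13 = 7/13 + p**2 - 113*p)
s(13) - 64*(-78 - 99) = (7/13 + 13**2 - 113*13) - 64*(-78 - 99) = (7/13 + 169 - 1469) - 64*(-177) = -16893/13 + 11328 = 130371/13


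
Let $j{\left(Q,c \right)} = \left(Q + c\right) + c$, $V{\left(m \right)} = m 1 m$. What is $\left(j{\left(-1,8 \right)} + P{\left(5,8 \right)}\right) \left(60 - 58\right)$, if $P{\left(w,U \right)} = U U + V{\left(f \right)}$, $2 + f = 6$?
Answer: $190$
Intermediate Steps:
$f = 4$ ($f = -2 + 6 = 4$)
$V{\left(m \right)} = m^{2}$ ($V{\left(m \right)} = m m = m^{2}$)
$j{\left(Q,c \right)} = Q + 2 c$
$P{\left(w,U \right)} = 16 + U^{2}$ ($P{\left(w,U \right)} = U U + 4^{2} = U^{2} + 16 = 16 + U^{2}$)
$\left(j{\left(-1,8 \right)} + P{\left(5,8 \right)}\right) \left(60 - 58\right) = \left(\left(-1 + 2 \cdot 8\right) + \left(16 + 8^{2}\right)\right) \left(60 - 58\right) = \left(\left(-1 + 16\right) + \left(16 + 64\right)\right) \left(60 - 58\right) = \left(15 + 80\right) 2 = 95 \cdot 2 = 190$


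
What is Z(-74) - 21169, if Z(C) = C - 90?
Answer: -21333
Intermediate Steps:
Z(C) = -90 + C
Z(-74) - 21169 = (-90 - 74) - 21169 = -164 - 21169 = -21333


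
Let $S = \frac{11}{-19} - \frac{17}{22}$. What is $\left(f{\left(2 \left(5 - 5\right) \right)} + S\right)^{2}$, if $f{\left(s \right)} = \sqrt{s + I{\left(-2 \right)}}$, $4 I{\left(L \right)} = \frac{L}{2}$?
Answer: $\frac{68886}{43681} - \frac{565 i}{418} \approx 1.577 - 1.3517 i$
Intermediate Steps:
$S = - \frac{565}{418}$ ($S = 11 \left(- \frac{1}{19}\right) - \frac{17}{22} = - \frac{11}{19} - \frac{17}{22} = - \frac{565}{418} \approx -1.3517$)
$I{\left(L \right)} = \frac{L}{8}$ ($I{\left(L \right)} = \frac{L \frac{1}{2}}{4} = \frac{\frac{1}{2} L}{4} = \frac{L}{8}$)
$f{\left(s \right)} = \sqrt{- \frac{1}{4} + s}$ ($f{\left(s \right)} = \sqrt{s + \frac{1}{8} \left(-2\right)} = \sqrt{s - \frac{1}{4}} = \sqrt{- \frac{1}{4} + s}$)
$\left(f{\left(2 \left(5 - 5\right) \right)} + S\right)^{2} = \left(\frac{\sqrt{-1 + 4 \cdot 2 \left(5 - 5\right)}}{2} - \frac{565}{418}\right)^{2} = \left(\frac{\sqrt{-1 + 4 \cdot 2 \cdot 0}}{2} - \frac{565}{418}\right)^{2} = \left(\frac{\sqrt{-1 + 4 \cdot 0}}{2} - \frac{565}{418}\right)^{2} = \left(\frac{\sqrt{-1 + 0}}{2} - \frac{565}{418}\right)^{2} = \left(\frac{\sqrt{-1}}{2} - \frac{565}{418}\right)^{2} = \left(\frac{i}{2} - \frac{565}{418}\right)^{2} = \left(- \frac{565}{418} + \frac{i}{2}\right)^{2}$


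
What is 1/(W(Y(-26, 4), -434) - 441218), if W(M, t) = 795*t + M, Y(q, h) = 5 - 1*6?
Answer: -1/786249 ≈ -1.2719e-6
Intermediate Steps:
Y(q, h) = -1 (Y(q, h) = 5 - 6 = -1)
W(M, t) = M + 795*t
1/(W(Y(-26, 4), -434) - 441218) = 1/((-1 + 795*(-434)) - 441218) = 1/((-1 - 345030) - 441218) = 1/(-345031 - 441218) = 1/(-786249) = -1/786249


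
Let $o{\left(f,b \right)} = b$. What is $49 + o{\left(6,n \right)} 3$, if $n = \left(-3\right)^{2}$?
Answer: $76$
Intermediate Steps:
$n = 9$
$49 + o{\left(6,n \right)} 3 = 49 + 9 \cdot 3 = 49 + 27 = 76$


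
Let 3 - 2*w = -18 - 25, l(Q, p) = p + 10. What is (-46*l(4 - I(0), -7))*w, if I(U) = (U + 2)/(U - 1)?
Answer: -3174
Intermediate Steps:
I(U) = (2 + U)/(-1 + U)
l(Q, p) = 10 + p
w = 23 (w = 3/2 - (-18 - 25)/2 = 3/2 - ½*(-43) = 3/2 + 43/2 = 23)
(-46*l(4 - I(0), -7))*w = -46*(10 - 7)*23 = -46*3*23 = -138*23 = -3174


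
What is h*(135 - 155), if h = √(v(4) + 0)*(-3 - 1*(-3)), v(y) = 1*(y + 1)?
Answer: 0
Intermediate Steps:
v(y) = 1 + y (v(y) = 1*(1 + y) = 1 + y)
h = 0 (h = √((1 + 4) + 0)*(-3 - 1*(-3)) = √(5 + 0)*(-3 + 3) = √5*0 = 0)
h*(135 - 155) = 0*(135 - 155) = 0*(-20) = 0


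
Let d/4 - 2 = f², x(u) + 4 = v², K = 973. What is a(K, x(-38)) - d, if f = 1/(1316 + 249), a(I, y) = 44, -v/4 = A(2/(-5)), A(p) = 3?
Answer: 88172096/2449225 ≈ 36.000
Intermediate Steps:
v = -12 (v = -4*3 = -12)
x(u) = 140 (x(u) = -4 + (-12)² = -4 + 144 = 140)
f = 1/1565 ≈ 0.00063898
d = 19593804/2449225 (d = 8 + 4*(1/1565)² = 8 + 4*(1/2449225) = 8 + 4/2449225 = 19593804/2449225 ≈ 8.0000)
a(K, x(-38)) - d = 44 - 1*19593804/2449225 = 44 - 19593804/2449225 = 88172096/2449225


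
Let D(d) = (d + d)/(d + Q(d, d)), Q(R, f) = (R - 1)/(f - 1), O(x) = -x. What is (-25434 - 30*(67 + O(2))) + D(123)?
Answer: -1697685/62 ≈ -27382.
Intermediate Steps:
Q(R, f) = (-1 + R)/(-1 + f)
D(d) = 2*d/(1 + d) (D(d) = (d + d)/(d + (-1 + d)/(-1 + d)) = (2*d)/(d + 1) = (2*d)/(1 + d) = 2*d/(1 + d))
(-25434 - 30*(67 + O(2))) + D(123) = (-25434 - 30*(67 - 1*2)) + 2*123/(1 + 123) = (-25434 - 30*(67 - 2)) + 2*123/124 = (-25434 - 30*65) + 2*123*(1/124) = (-25434 - 1950) + 123/62 = -27384 + 123/62 = -1697685/62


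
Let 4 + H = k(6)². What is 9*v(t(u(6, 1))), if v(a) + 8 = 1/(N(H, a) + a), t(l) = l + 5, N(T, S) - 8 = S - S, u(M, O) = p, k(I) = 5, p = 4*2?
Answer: -501/7 ≈ -71.571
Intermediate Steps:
p = 8
u(M, O) = 8
H = 21 (H = -4 + 5² = -4 + 25 = 21)
N(T, S) = 8 (N(T, S) = 8 + (S - S) = 8 + 0 = 8)
t(l) = 5 + l
v(a) = -8 + 1/(8 + a)
9*v(t(u(6, 1))) = 9*((-63 - 8*(5 + 8))/(8 + (5 + 8))) = 9*((-63 - 8*13)/(8 + 13)) = 9*((-63 - 104)/21) = 9*((1/21)*(-167)) = 9*(-167/21) = -501/7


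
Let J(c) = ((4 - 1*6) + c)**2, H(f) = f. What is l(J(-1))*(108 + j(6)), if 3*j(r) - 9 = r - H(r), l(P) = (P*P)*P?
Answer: 80919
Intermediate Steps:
J(c) = (-2 + c)**2 (J(c) = ((4 - 6) + c)**2 = (-2 + c)**2)
l(P) = P**3 (l(P) = P**2*P = P**3)
j(r) = 3 (j(r) = 3 + (r - r)/3 = 3 + (1/3)*0 = 3 + 0 = 3)
l(J(-1))*(108 + j(6)) = ((-2 - 1)**2)**3*(108 + 3) = ((-3)**2)**3*111 = 9**3*111 = 729*111 = 80919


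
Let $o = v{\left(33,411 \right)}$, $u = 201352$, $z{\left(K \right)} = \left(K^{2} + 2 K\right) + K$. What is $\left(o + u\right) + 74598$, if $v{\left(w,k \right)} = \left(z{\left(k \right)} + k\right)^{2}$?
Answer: $29092695175$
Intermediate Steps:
$z{\left(K \right)} = K^{2} + 3 K$
$v{\left(w,k \right)} = \left(k + k \left(3 + k\right)\right)^{2}$ ($v{\left(w,k \right)} = \left(k \left(3 + k\right) + k\right)^{2} = \left(k + k \left(3 + k\right)\right)^{2}$)
$o = 29092419225$ ($o = 411^{2} \left(4 + 411\right)^{2} = 168921 \cdot 415^{2} = 168921 \cdot 172225 = 29092419225$)
$\left(o + u\right) + 74598 = \left(29092419225 + 201352\right) + 74598 = 29092620577 + 74598 = 29092695175$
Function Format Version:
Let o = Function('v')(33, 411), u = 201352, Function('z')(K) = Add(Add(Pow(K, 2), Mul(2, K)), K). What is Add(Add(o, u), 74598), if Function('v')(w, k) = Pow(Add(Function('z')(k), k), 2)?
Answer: 29092695175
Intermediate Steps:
Function('z')(K) = Add(Pow(K, 2), Mul(3, K))
Function('v')(w, k) = Pow(Add(k, Mul(k, Add(3, k))), 2) (Function('v')(w, k) = Pow(Add(Mul(k, Add(3, k)), k), 2) = Pow(Add(k, Mul(k, Add(3, k))), 2))
o = 29092419225 (o = Mul(Pow(411, 2), Pow(Add(4, 411), 2)) = Mul(168921, Pow(415, 2)) = Mul(168921, 172225) = 29092419225)
Add(Add(o, u), 74598) = Add(Add(29092419225, 201352), 74598) = Add(29092620577, 74598) = 29092695175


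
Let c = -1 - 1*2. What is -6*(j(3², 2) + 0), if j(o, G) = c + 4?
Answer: -6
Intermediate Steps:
c = -3 (c = -1 - 2 = -3)
j(o, G) = 1 (j(o, G) = -3 + 4 = 1)
-6*(j(3², 2) + 0) = -6*(1 + 0) = -6*1 = -6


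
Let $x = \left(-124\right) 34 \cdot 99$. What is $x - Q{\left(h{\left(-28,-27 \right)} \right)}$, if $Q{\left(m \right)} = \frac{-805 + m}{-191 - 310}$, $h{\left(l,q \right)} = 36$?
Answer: $- \frac{209110153}{501} \approx -4.1739 \cdot 10^{5}$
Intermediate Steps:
$x = -417384$ ($x = \left(-4216\right) 99 = -417384$)
$Q{\left(m \right)} = \frac{805}{501} - \frac{m}{501}$ ($Q{\left(m \right)} = \frac{-805 + m}{-501} = \left(-805 + m\right) \left(- \frac{1}{501}\right) = \frac{805}{501} - \frac{m}{501}$)
$x - Q{\left(h{\left(-28,-27 \right)} \right)} = -417384 - \left(\frac{805}{501} - \frac{12}{167}\right) = -417384 - \frac{769}{501} = - \frac{209110153}{501}$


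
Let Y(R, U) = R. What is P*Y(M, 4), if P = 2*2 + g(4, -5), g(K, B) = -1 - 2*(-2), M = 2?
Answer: 14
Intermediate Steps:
g(K, B) = 3 (g(K, B) = -1 + 4 = 3)
P = 7 (P = 2*2 + 3 = 4 + 3 = 7)
P*Y(M, 4) = 7*2 = 14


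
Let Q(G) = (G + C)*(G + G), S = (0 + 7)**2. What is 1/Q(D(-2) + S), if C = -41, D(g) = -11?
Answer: -1/228 ≈ -0.0043860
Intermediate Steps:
S = 49 (S = 7**2 = 49)
Q(G) = 2*G*(-41 + G) (Q(G) = (G - 41)*(G + G) = (-41 + G)*(2*G) = 2*G*(-41 + G))
1/Q(D(-2) + S) = 1/(2*(-11 + 49)*(-41 + (-11 + 49))) = 1/(2*38*(-41 + 38)) = 1/(2*38*(-3)) = 1/(-228) = -1/228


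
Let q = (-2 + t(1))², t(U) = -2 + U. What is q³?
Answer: 729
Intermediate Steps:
q = 9 (q = (-2 + (-2 + 1))² = (-2 - 1)² = (-3)² = 9)
q³ = 9³ = 729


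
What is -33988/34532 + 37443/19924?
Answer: 153951191/172003892 ≈ 0.89504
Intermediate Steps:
-33988/34532 + 37443/19924 = -33988*1/34532 + 37443*(1/19924) = -8497/8633 + 37443/19924 = 153951191/172003892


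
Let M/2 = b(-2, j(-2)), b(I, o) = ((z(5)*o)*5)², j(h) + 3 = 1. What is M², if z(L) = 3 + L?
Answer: 163840000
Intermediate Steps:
j(h) = -2 (j(h) = -3 + 1 = -2)
b(I, o) = 1600*o² (b(I, o) = (((3 + 5)*o)*5)² = ((8*o)*5)² = (40*o)² = 1600*o²)
M = 12800 (M = 2*(1600*(-2)²) = 2*(1600*4) = 2*6400 = 12800)
M² = 12800² = 163840000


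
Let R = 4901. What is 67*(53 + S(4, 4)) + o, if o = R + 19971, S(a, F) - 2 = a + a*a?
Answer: 29897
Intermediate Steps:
S(a, F) = 2 + a + a² (S(a, F) = 2 + (a + a*a) = 2 + (a + a²) = 2 + a + a²)
o = 24872 (o = 4901 + 19971 = 24872)
67*(53 + S(4, 4)) + o = 67*(53 + (2 + 4 + 4²)) + 24872 = 67*(53 + (2 + 4 + 16)) + 24872 = 67*(53 + 22) + 24872 = 67*75 + 24872 = 5025 + 24872 = 29897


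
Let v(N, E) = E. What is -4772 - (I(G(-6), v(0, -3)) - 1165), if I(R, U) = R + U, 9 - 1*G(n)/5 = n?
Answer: -3679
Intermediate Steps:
G(n) = 45 - 5*n
-4772 - (I(G(-6), v(0, -3)) - 1165) = -4772 - (((45 - 5*(-6)) - 3) - 1165) = -4772 - (((45 + 30) - 3) - 1165) = -4772 - ((75 - 3) - 1165) = -4772 - (72 - 1165) = -4772 - 1*(-1093) = -4772 + 1093 = -3679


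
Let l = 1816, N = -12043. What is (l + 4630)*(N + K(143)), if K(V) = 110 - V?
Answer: -77841896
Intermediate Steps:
(l + 4630)*(N + K(143)) = (1816 + 4630)*(-12043 + (110 - 1*143)) = 6446*(-12043 + (110 - 143)) = 6446*(-12043 - 33) = 6446*(-12076) = -77841896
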